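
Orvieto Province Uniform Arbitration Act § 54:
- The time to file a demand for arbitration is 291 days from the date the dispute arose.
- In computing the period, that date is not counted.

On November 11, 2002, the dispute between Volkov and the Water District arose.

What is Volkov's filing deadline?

August 29, 2003

291 days after November 11, 2002 is August 29, 2003.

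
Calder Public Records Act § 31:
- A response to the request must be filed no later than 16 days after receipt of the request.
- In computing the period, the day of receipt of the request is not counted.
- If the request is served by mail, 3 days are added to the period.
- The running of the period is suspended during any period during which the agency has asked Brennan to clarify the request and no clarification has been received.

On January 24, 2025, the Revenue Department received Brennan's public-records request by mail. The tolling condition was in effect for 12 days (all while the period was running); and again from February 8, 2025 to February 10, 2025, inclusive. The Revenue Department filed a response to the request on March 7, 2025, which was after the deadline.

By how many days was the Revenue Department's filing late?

8 days

16 days after January 24, 2025 is February 9, 2025.
Service was by mail, adding 3 days: February 9, 2025 + 3 days = February 12, 2025.
Tolling adds 12 days: February 12, 2025 + 12 days = February 24, 2025.
From February 8, 2025 through February 10, 2025 inclusive is 3 days; tolling adds 3 days: February 24, 2025 + 3 days = February 27, 2025.
The deadline is February 27, 2025; from February 27, 2025 to March 7, 2025 is 8 days.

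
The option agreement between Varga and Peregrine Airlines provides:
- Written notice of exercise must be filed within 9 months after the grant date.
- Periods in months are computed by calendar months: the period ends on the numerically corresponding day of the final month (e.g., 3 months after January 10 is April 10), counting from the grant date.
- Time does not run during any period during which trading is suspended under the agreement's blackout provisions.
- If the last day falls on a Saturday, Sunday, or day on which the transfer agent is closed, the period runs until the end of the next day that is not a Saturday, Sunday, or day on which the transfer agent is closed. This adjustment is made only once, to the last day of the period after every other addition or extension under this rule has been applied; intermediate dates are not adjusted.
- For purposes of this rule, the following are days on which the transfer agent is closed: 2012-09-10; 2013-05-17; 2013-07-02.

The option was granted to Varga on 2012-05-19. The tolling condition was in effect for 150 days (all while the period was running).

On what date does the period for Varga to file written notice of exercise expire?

July 19, 2013

9 months after 2012-05-19 is February 19, 2013.
Tolling adds 150 days: February 19, 2013 + 150 days = July 19, 2013.
July 19, 2013 is a Friday and not a day on which the transfer agent is closed, so no extension applies.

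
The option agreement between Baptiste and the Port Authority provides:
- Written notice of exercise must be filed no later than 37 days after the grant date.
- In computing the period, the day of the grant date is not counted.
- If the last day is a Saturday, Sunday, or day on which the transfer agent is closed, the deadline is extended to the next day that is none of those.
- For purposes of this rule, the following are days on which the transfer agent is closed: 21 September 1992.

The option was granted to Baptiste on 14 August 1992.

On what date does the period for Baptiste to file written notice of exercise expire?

September 22, 1992

37 days after 14 August 1992 is September 20, 1992.
September 20, 1992 is Sunday; September 21, 1992 is a listed holiday. The next qualifying day is September 22, 1992.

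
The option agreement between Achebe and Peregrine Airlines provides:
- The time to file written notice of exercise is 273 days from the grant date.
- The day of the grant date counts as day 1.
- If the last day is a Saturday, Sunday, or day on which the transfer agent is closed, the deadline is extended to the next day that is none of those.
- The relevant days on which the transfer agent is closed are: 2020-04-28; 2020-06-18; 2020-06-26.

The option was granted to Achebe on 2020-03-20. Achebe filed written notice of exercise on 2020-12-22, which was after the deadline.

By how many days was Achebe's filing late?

5 days

Counting 2020-03-20 as day 1, day 273 is December 17, 2020.
December 17, 2020 is a Thursday and not a day on which the transfer agent is closed, so no extension applies.
The deadline is December 17, 2020; from December 17, 2020 to December 22, 2020 is 5 days.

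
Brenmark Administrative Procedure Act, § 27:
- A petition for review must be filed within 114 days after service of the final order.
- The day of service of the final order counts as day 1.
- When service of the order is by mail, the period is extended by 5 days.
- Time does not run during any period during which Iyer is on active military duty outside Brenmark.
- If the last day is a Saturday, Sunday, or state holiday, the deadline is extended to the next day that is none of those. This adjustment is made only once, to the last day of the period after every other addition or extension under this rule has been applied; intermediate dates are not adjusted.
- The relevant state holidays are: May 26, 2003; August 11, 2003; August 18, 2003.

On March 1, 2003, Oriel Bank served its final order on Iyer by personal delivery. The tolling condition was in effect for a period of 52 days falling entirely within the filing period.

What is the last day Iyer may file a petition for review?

August 13, 2003

Counting March 1, 2003 as day 1, day 114 is June 22, 2003.
Service was not by mail, so no mail extension applies.
Tolling adds 52 days: June 22, 2003 + 52 days = August 13, 2003.
August 13, 2003 is a Wednesday and not a state holiday, so no extension applies.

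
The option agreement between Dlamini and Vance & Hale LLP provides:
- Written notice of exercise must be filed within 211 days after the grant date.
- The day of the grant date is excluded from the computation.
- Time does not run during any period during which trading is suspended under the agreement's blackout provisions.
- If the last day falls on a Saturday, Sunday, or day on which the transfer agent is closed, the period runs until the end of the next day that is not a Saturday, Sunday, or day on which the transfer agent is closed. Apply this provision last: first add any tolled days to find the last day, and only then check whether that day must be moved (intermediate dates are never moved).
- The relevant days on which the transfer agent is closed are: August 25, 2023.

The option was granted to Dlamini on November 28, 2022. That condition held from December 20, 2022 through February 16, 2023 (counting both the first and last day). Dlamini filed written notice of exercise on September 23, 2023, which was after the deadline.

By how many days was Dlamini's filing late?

26 days

211 days after November 28, 2022 is June 27, 2023.
From December 20, 2022 through February 16, 2023 inclusive is 59 days; tolling adds 59 days: June 27, 2023 + 59 days = August 25, 2023.
August 25, 2023 is a listed holiday; August 26, 2023 is Saturday; August 27, 2023 is Sunday. The next qualifying day is August 28, 2023.
The deadline is August 28, 2023; from August 28, 2023 to September 23, 2023 is 26 days.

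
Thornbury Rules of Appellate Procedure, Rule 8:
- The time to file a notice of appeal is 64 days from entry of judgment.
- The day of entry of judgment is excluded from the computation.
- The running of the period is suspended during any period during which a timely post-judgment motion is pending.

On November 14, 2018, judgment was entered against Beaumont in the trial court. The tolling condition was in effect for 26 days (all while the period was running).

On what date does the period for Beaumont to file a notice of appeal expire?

February 12, 2019

64 days after November 14, 2018 is January 17, 2019.
Tolling adds 26 days: January 17, 2019 + 26 days = February 12, 2019.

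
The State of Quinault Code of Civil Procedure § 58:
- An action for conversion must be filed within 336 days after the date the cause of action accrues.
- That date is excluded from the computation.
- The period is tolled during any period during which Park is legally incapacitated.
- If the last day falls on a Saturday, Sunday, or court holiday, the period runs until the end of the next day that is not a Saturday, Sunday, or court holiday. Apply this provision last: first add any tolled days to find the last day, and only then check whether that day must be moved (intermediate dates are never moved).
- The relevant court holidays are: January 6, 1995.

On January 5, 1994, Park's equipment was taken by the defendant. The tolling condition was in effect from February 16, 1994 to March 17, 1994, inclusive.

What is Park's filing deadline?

336 days after January 5, 1994 is December 7, 1994.
From February 16, 1994 through March 17, 1994 inclusive is 30 days; tolling adds 30 days: December 7, 1994 + 30 days = January 6, 1995.
January 6, 1995 is a listed holiday; January 7, 1995 is Saturday; January 8, 1995 is Sunday. The next qualifying day is January 9, 1995.

January 9, 1995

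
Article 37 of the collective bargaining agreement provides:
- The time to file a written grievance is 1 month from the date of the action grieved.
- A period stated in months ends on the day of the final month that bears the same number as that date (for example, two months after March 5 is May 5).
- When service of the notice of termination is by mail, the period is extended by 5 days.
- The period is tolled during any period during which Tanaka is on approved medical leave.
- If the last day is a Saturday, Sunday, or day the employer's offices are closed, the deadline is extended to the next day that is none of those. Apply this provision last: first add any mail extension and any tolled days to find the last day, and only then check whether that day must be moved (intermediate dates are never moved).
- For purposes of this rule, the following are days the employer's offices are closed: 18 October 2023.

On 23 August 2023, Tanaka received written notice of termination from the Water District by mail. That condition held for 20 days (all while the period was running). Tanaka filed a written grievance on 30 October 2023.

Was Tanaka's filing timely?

1 month after 23 August 2023 is September 23, 2023.
Service was by mail, adding 5 days: September 23, 2023 + 5 days = September 28, 2023.
Tolling adds 20 days: September 28, 2023 + 20 days = October 18, 2023.
October 18, 2023 is a listed holiday. The next qualifying day is October 19, 2023.
The deadline is October 19, 2023; the filing on October 30, 2023 is after that date.

No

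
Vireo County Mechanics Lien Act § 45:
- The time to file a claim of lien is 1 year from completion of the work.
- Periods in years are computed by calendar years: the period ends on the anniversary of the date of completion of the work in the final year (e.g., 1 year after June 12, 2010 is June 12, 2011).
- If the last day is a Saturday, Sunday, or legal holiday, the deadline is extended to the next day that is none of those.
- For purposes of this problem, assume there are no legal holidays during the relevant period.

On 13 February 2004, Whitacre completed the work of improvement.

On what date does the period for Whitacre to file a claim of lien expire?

February 14, 2005

1 year after 13 February 2004 is February 13, 2005.
February 13, 2005 is Sunday. The next qualifying day is February 14, 2005.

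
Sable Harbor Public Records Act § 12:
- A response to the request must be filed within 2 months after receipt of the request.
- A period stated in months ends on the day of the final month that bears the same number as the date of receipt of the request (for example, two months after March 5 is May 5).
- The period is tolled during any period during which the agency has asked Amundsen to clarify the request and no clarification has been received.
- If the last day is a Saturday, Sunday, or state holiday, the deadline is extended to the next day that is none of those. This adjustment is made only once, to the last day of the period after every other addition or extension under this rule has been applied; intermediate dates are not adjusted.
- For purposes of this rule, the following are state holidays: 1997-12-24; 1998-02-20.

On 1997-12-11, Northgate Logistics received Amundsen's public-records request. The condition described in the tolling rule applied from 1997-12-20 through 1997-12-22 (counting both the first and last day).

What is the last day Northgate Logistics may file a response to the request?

February 16, 1998

2 months after 1997-12-11 is February 11, 1998.
From December 20, 1997 through December 22, 1997 inclusive is 3 days; tolling adds 3 days: February 11, 1998 + 3 days = February 14, 1998.
February 14, 1998 is Saturday; February 15, 1998 is Sunday. The next qualifying day is February 16, 1998.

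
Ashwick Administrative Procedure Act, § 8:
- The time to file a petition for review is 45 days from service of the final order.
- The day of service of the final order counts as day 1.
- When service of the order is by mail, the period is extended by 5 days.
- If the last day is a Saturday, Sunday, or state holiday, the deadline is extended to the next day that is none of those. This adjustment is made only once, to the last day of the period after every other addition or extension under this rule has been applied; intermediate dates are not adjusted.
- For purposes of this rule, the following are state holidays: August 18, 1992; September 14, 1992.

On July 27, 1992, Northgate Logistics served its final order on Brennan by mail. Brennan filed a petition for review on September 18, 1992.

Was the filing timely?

Counting July 27, 1992 as day 1, day 45 is September 9, 1992.
Service was by mail, adding 5 days: September 9, 1992 + 5 days = September 14, 1992.
September 14, 1992 is a listed holiday. The next qualifying day is September 15, 1992.
The deadline is September 15, 1992; the filing on September 18, 1992 is after that date.

No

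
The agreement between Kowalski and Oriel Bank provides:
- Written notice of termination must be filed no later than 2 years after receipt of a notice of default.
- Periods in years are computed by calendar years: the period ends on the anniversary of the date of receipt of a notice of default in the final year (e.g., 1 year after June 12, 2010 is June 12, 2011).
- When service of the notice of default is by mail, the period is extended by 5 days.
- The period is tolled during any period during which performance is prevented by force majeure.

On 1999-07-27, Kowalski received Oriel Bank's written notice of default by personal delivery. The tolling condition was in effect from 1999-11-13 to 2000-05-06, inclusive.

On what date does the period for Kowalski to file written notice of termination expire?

2 years after 1999-07-27 is July 27, 2001.
Service was not by mail, so no mail extension applies.
From November 13, 1999 through May 6, 2000 inclusive is 176 days; tolling adds 176 days: July 27, 2001 + 176 days = January 19, 2002.

January 19, 2002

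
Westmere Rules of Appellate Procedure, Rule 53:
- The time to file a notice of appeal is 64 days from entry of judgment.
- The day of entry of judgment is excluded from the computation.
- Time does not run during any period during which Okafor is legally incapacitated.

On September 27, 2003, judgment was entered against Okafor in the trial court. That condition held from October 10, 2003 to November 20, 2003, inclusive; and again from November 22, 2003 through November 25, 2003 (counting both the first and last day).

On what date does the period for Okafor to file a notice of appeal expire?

January 15, 2004

64 days after September 27, 2003 is November 30, 2003.
From October 10, 2003 through November 20, 2003 inclusive is 42 days; tolling adds 42 days: November 30, 2003 + 42 days = January 11, 2004.
From November 22, 2003 through November 25, 2003 inclusive is 4 days; tolling adds 4 days: January 11, 2004 + 4 days = January 15, 2004.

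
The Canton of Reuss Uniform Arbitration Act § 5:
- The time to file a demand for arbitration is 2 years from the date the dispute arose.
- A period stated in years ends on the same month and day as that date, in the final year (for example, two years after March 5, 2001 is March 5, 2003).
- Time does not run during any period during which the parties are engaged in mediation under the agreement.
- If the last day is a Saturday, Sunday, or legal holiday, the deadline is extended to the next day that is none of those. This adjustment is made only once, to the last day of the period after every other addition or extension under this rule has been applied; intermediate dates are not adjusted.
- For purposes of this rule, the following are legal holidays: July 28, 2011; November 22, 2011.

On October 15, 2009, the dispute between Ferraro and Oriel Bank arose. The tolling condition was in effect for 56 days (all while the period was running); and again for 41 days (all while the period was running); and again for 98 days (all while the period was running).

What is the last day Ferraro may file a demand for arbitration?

April 27, 2012

2 years after October 15, 2009 is October 15, 2011.
Tolling adds 56 days: October 15, 2011 + 56 days = December 10, 2011.
Tolling adds 41 days: December 10, 2011 + 41 days = January 20, 2012.
Tolling adds 98 days: January 20, 2012 + 98 days = April 27, 2012.
April 27, 2012 is a Friday and not a legal holiday, so no extension applies.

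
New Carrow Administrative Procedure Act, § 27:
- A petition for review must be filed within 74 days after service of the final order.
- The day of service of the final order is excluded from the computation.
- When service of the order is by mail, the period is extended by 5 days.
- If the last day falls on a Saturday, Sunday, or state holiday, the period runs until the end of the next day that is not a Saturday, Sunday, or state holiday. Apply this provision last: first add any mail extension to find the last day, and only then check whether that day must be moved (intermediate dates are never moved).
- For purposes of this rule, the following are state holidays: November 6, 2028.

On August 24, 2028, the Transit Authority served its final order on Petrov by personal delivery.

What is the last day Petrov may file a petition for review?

74 days after August 24, 2028 is November 6, 2028.
Service was not by mail, so no mail extension applies.
November 6, 2028 is a listed holiday. The next qualifying day is November 7, 2028.

November 7, 2028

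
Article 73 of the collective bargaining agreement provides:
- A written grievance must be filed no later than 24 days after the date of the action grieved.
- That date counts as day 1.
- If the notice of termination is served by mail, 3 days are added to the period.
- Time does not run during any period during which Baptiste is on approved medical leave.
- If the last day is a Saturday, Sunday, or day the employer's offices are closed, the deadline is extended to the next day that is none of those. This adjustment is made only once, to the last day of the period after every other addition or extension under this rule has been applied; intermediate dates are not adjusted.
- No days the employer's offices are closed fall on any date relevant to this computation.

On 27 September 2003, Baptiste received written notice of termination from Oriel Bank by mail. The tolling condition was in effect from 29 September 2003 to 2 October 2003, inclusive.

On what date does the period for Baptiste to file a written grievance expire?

October 27, 2003

Counting 27 September 2003 as day 1, day 24 is October 20, 2003.
Service was by mail, adding 3 days: October 20, 2003 + 3 days = October 23, 2003.
From September 29, 2003 through October 2, 2003 inclusive is 4 days; tolling adds 4 days: October 23, 2003 + 4 days = October 27, 2003.
October 27, 2003 is a Monday and not a day the employer's offices are closed, so no extension applies.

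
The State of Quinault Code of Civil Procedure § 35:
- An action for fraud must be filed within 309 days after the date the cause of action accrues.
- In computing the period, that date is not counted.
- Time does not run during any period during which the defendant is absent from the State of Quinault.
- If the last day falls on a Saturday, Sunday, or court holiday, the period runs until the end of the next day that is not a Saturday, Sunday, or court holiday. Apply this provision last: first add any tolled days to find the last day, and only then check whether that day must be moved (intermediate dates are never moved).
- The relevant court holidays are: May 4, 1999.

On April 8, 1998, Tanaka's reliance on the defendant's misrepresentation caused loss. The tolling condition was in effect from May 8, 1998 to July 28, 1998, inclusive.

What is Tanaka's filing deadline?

May 5, 1999

309 days after April 8, 1998 is February 11, 1999.
From May 8, 1998 through July 28, 1998 inclusive is 82 days; tolling adds 82 days: February 11, 1999 + 82 days = May 4, 1999.
May 4, 1999 is a listed holiday. The next qualifying day is May 5, 1999.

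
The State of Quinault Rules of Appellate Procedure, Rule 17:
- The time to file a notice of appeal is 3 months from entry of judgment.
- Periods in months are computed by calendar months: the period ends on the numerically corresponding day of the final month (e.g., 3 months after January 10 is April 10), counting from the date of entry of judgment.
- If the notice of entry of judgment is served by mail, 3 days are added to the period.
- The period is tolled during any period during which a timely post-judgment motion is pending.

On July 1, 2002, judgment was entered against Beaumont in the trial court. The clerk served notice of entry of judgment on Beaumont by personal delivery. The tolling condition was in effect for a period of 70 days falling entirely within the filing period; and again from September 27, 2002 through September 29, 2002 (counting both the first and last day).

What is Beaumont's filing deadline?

December 13, 2002

3 months after July 1, 2002 is October 1, 2002.
Service was not by mail, so no mail extension applies.
Tolling adds 70 days: October 1, 2002 + 70 days = December 10, 2002.
From September 27, 2002 through September 29, 2002 inclusive is 3 days; tolling adds 3 days: December 10, 2002 + 3 days = December 13, 2002.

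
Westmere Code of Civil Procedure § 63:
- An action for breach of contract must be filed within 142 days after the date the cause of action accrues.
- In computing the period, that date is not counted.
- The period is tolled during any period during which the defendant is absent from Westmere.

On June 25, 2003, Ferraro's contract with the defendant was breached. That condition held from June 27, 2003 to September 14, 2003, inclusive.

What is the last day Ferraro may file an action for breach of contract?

142 days after June 25, 2003 is November 14, 2003.
From June 27, 2003 through September 14, 2003 inclusive is 80 days; tolling adds 80 days: November 14, 2003 + 80 days = February 2, 2004.

February 2, 2004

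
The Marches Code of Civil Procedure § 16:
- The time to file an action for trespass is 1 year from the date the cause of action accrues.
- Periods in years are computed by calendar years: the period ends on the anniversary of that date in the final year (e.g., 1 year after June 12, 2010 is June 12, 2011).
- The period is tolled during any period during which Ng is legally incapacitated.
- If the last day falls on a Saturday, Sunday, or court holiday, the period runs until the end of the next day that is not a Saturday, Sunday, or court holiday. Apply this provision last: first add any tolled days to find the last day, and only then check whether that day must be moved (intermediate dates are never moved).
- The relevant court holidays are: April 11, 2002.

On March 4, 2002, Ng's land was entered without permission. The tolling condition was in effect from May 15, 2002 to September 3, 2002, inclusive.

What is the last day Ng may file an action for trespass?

June 24, 2003

1 year after March 4, 2002 is March 4, 2003.
From May 15, 2002 through September 3, 2002 inclusive is 112 days; tolling adds 112 days: March 4, 2003 + 112 days = June 24, 2003.
June 24, 2003 is a Tuesday and not a court holiday, so no extension applies.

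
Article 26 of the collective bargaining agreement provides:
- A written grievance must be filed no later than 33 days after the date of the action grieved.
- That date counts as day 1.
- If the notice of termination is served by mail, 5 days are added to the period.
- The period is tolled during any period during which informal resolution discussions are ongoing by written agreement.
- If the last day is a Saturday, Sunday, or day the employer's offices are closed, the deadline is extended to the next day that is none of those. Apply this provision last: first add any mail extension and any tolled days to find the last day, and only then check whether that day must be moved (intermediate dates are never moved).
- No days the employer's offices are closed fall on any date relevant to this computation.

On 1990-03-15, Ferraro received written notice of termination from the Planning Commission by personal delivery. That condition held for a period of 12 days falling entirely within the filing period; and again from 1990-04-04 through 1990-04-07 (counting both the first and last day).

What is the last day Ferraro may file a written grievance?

May 2, 1990

Counting 1990-03-15 as day 1, day 33 is April 16, 1990.
Service was not by mail, so no mail extension applies.
Tolling adds 12 days: April 16, 1990 + 12 days = April 28, 1990.
From April 4, 1990 through April 7, 1990 inclusive is 4 days; tolling adds 4 days: April 28, 1990 + 4 days = May 2, 1990.
May 2, 1990 is a Wednesday and not a day the employer's offices are closed, so no extension applies.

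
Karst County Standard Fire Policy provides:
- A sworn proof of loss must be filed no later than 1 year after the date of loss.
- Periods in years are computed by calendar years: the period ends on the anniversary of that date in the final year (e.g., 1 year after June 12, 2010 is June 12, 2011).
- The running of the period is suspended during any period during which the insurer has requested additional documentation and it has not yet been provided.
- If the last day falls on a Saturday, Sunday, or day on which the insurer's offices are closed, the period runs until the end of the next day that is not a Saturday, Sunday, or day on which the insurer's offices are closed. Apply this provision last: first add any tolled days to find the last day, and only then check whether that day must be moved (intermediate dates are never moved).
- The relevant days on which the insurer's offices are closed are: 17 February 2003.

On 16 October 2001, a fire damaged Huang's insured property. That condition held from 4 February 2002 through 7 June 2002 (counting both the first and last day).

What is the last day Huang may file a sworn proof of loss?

February 18, 2003

1 year after 16 October 2001 is October 16, 2002.
From February 4, 2002 through June 7, 2002 inclusive is 124 days; tolling adds 124 days: October 16, 2002 + 124 days = February 17, 2003.
February 17, 2003 is a listed holiday. The next qualifying day is February 18, 2003.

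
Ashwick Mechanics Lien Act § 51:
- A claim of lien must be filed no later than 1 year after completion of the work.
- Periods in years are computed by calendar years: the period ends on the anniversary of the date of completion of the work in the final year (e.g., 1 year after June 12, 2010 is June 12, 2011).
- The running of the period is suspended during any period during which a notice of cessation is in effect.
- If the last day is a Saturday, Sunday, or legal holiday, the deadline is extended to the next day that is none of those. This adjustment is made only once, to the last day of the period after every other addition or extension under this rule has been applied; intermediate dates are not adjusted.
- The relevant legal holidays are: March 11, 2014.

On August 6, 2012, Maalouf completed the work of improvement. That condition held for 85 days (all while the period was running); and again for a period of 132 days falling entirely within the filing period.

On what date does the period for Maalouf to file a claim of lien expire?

March 12, 2014

1 year after August 6, 2012 is August 6, 2013.
Tolling adds 85 days: August 6, 2013 + 85 days = October 30, 2013.
Tolling adds 132 days: October 30, 2013 + 132 days = March 11, 2014.
March 11, 2014 is a listed holiday. The next qualifying day is March 12, 2014.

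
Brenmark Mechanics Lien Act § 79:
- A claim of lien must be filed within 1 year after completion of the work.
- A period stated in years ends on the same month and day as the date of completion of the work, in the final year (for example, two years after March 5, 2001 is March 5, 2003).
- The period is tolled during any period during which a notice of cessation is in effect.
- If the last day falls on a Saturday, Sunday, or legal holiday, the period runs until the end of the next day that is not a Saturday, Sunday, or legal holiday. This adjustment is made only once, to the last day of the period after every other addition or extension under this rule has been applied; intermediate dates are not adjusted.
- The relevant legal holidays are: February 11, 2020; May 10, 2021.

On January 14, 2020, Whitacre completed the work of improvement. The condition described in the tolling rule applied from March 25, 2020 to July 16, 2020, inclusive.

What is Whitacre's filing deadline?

May 11, 2021

1 year after January 14, 2020 is January 14, 2021.
From March 25, 2020 through July 16, 2020 inclusive is 114 days; tolling adds 114 days: January 14, 2021 + 114 days = May 8, 2021.
May 8, 2021 is Saturday; May 9, 2021 is Sunday; May 10, 2021 is a listed holiday. The next qualifying day is May 11, 2021.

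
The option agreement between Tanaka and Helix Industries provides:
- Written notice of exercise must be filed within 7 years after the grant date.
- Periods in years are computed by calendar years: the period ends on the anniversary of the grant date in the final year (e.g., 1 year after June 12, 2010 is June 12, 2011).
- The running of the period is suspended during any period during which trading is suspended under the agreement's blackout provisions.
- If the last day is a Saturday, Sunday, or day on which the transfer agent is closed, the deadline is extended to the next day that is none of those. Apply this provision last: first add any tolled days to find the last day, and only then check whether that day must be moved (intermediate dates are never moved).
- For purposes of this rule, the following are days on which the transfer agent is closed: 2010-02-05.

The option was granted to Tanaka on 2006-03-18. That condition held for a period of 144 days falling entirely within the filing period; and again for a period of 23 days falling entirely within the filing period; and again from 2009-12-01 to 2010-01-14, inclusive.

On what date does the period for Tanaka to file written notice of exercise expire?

October 16, 2013

7 years after 2006-03-18 is March 18, 2013.
Tolling adds 144 days: March 18, 2013 + 144 days = August 9, 2013.
Tolling adds 23 days: August 9, 2013 + 23 days = September 1, 2013.
From December 1, 2009 through January 14, 2010 inclusive is 45 days; tolling adds 45 days: September 1, 2013 + 45 days = October 16, 2013.
October 16, 2013 is a Wednesday and not a day on which the transfer agent is closed, so no extension applies.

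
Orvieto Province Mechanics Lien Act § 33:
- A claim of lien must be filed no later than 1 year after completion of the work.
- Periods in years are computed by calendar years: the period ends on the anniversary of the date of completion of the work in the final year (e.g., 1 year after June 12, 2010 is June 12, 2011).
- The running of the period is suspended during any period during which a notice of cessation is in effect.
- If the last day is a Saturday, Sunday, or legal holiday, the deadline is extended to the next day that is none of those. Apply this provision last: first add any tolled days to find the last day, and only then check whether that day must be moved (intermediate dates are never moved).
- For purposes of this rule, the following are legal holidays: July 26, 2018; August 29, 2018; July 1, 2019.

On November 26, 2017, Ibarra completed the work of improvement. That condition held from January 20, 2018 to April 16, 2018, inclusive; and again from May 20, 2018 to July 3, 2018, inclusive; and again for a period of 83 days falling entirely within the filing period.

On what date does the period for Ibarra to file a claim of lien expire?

1 year after November 26, 2017 is November 26, 2018.
From January 20, 2018 through April 16, 2018 inclusive is 87 days; tolling adds 87 days: November 26, 2018 + 87 days = February 21, 2019.
From May 20, 2018 through July 3, 2018 inclusive is 45 days; tolling adds 45 days: February 21, 2019 + 45 days = April 7, 2019.
Tolling adds 83 days: April 7, 2019 + 83 days = June 29, 2019.
June 29, 2019 is Saturday; June 30, 2019 is Sunday; July 1, 2019 is a listed holiday. The next qualifying day is July 2, 2019.

July 2, 2019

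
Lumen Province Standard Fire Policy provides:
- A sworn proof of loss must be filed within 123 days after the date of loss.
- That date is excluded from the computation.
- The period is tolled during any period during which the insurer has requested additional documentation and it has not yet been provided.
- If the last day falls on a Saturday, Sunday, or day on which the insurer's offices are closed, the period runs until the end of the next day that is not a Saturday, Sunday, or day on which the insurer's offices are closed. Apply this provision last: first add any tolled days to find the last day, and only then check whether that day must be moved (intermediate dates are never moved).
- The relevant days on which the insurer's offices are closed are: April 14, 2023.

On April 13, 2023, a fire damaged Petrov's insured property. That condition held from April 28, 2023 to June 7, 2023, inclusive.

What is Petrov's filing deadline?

123 days after April 13, 2023 is August 14, 2023.
From April 28, 2023 through June 7, 2023 inclusive is 41 days; tolling adds 41 days: August 14, 2023 + 41 days = September 24, 2023.
September 24, 2023 is Sunday. The next qualifying day is September 25, 2023.

September 25, 2023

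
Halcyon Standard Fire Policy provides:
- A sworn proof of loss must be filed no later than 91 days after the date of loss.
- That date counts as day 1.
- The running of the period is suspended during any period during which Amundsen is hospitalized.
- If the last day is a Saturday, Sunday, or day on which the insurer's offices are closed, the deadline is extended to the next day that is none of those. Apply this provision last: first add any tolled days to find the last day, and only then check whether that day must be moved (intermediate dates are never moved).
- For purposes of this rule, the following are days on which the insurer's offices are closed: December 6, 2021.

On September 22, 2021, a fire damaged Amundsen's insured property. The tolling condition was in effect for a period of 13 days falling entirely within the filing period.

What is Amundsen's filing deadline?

Counting September 22, 2021 as day 1, day 91 is December 21, 2021.
Tolling adds 13 days: December 21, 2021 + 13 days = January 3, 2022.
January 3, 2022 is a Monday and not a day on which the insurer's offices are closed, so no extension applies.

January 3, 2022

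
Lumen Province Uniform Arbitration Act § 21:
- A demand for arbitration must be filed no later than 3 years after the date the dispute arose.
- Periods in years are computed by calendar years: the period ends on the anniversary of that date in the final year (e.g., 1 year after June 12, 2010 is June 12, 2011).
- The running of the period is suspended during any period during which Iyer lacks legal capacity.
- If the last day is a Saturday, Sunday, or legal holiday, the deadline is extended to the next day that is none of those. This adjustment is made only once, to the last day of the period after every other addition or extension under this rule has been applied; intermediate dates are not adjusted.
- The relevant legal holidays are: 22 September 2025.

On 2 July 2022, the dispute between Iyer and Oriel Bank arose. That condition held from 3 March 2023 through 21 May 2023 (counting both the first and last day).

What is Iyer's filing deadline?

September 23, 2025

3 years after 2 July 2022 is July 2, 2025.
From March 3, 2023 through May 21, 2023 inclusive is 80 days; tolling adds 80 days: July 2, 2025 + 80 days = September 20, 2025.
September 20, 2025 is Saturday; September 21, 2025 is Sunday; September 22, 2025 is a listed holiday. The next qualifying day is September 23, 2025.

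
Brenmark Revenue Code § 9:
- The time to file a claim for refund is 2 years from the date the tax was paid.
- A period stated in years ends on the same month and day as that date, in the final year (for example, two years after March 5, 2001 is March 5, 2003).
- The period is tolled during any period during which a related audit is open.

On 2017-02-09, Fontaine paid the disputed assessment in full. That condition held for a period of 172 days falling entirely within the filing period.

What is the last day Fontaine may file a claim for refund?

2 years after 2017-02-09 is February 9, 2019.
Tolling adds 172 days: February 9, 2019 + 172 days = July 31, 2019.

July 31, 2019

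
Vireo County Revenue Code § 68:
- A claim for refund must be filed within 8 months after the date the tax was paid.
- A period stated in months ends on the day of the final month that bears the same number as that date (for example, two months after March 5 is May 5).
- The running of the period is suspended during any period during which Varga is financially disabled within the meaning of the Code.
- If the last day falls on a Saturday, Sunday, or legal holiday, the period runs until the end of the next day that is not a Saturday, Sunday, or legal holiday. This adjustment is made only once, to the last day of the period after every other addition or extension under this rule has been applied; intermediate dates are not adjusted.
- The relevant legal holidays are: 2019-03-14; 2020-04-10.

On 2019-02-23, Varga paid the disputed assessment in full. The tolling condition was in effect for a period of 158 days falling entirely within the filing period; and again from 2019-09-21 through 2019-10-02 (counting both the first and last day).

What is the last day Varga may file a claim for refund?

April 13, 2020

8 months after 2019-02-23 is October 23, 2019.
Tolling adds 158 days: October 23, 2019 + 158 days = March 29, 2020.
From September 21, 2019 through October 2, 2019 inclusive is 12 days; tolling adds 12 days: March 29, 2020 + 12 days = April 10, 2020.
April 10, 2020 is a listed holiday; April 11, 2020 is Saturday; April 12, 2020 is Sunday. The next qualifying day is April 13, 2020.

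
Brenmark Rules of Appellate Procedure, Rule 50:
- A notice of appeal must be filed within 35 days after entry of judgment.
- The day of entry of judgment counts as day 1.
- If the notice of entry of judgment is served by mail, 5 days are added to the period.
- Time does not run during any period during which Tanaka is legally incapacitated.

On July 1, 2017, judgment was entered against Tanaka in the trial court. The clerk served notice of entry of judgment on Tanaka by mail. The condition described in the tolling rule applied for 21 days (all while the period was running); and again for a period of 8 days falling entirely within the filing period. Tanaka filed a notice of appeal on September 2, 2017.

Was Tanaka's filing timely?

Yes

Counting July 1, 2017 as day 1, day 35 is August 4, 2017.
Service was by mail, adding 5 days: August 4, 2017 + 5 days = August 9, 2017.
Tolling adds 21 days: August 9, 2017 + 21 days = August 30, 2017.
Tolling adds 8 days: August 30, 2017 + 8 days = September 7, 2017.
The deadline is September 7, 2017; the filing on September 2, 2017 is on or before that date.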